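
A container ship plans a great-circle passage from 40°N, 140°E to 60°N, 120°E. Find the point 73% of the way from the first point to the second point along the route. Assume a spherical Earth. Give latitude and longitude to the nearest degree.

≈ 55°N, 127°E

The haversine formula gives a central angle δ ≈ 0.411 rad (23.6°) between the endpoints.
Interpolate at f = 0.73 with slerp weights a = sin((1−f)δ)/sin δ ≈ 0.277, b = sin(fδ)/sin δ ≈ 0.740.
p = a·p₁ + b·p₂ ≈ (-0.348, 0.457, 0.819); φ = arcsin(p_z) ≈ 54.97°, λ = atan2(p_y, p_x) ≈ 127.27°.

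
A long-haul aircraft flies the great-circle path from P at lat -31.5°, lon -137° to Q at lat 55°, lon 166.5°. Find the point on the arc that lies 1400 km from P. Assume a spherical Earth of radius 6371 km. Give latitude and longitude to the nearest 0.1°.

≈ lat -20.3°, lon -143.5°

From cos δ = sin φ₁ sin φ₂ + cos φ₁ cos φ₂ cos Δλ, the central angle is δ ≈ 1.730 rad (99.1°). The total great-circle distance is δ·R ≈ 1.730 × 6371 ≈ 11019 km, so the target fraction is f = 1400/11019 ≈ 0.127.
Interpolate at f ≈ 0.127 with slerp weights a = sin((1−f)δ)/sin δ ≈ 1.011, b = sin(fδ)/sin δ ≈ 0.221.
p = a·p₁ + b·p₂ ≈ (-0.753, -0.558, -0.347); φ = arcsin(p_z) ≈ -20.32°, λ = atan2(p_y, p_x) ≈ -143.47°.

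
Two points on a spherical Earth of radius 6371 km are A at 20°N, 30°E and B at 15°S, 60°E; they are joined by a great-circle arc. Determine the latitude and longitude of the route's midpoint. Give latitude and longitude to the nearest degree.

≈ 3°N, 45°E

Convert each endpoint to a unit vector on the sphere (x = cos φ cos λ, y = cos φ sin λ, z = sin φ).
The central angle between the endpoints is δ = arccos(p₁·p₂) ≈ 0.799 rad (45.8°).
Interpolate at f = 1/2 with slerp weights a = sin((1−f)δ)/sin δ ≈ 0.543, b = sin(fδ)/sin δ ≈ 0.543.
p = a·p₁ + b·p₂ ≈ (0.704, 0.709, 0.045); φ = arcsin(p_z) ≈ 2.59°, λ = atan2(p_y, p_x) ≈ 45.21°.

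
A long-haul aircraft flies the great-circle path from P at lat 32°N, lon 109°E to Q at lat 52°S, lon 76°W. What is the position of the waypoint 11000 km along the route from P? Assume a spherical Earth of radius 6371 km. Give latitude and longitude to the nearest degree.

From cos δ = sin φ₁ sin φ₂ + cos φ₁ cos φ₂ cos Δλ, the central angle is δ ≈ 2.787 rad (159.7°). The total great-circle distance is δ·R ≈ 2.787 × 6371 ≈ 17754 km, so the target fraction is f = 11000/17754 ≈ 0.620.
Interpolate at f ≈ 0.620 with slerp weights a = sin((1−f)δ)/sin δ ≈ 2.511, b = sin(fδ)/sin δ ≈ 2.843.
p = a·p₁ + b·p₂ ≈ (-0.270, 0.315, -0.910); φ = arcsin(p_z) ≈ -65.50°, λ = atan2(p_y, p_x) ≈ 130.59°.

≈ lat 65°S, lon 131°E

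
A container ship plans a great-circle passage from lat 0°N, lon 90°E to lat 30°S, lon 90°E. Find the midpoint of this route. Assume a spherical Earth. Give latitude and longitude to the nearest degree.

≈ lat 15°S, lon 90°E

The haversine formula gives a central angle δ ≈ 0.524 rad (30.0°) between the endpoints.
Interpolate at f = 1/2 with slerp weights a = sin((1−f)δ)/sin δ ≈ 0.518, b = sin(fδ)/sin δ ≈ 0.518.
p = a·p₁ + b·p₂ ≈ (0.000, 0.966, -0.259); φ = arcsin(p_z) ≈ -15.00°, λ = atan2(p_y, p_x) ≈ 90.00°.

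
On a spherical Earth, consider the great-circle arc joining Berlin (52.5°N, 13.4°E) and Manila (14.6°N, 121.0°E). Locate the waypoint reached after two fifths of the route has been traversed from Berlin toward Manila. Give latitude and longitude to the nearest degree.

≈ (51°N, 73°E)

Write both endpoints as unit vectors p₁, p₂ with components (cos φ cos λ, cos φ sin λ, sin φ).
The central angle between the endpoints is δ = arccos(p₁·p₂) ≈ 1.549 rad (88.7°).
Interpolate at f = 2/5 with slerp weights a = sin((1−f)δ)/sin δ ≈ 0.801, b = sin(fδ)/sin δ ≈ 0.581.
p = a·p₁ + b·p₂ ≈ (0.185, 0.595, 0.782); φ = arcsin(p_z) ≈ 51.46°, λ = atan2(p_y, p_x) ≈ 72.71°.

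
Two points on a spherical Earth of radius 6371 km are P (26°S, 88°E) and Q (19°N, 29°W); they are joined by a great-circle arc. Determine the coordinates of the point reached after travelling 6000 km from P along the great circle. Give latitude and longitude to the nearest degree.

Write both endpoints as unit vectors p₁, p₂ with components (cos φ cos λ, cos φ sin λ, sin φ).
The central angle between the endpoints is δ = arccos(p₁·p₂) ≈ 2.128 rad (121.9°). The total great-circle distance is δ·R ≈ 2.128 × 6371 ≈ 13555 km, so the target fraction is f = 6000/13555 ≈ 0.443.
Interpolate at f ≈ 0.443 with slerp weights a = sin((1−f)δ)/sin δ ≈ 1.092, b = sin(fδ)/sin δ ≈ 0.953.
p = a·p₁ + b·p₂ ≈ (0.822, 0.544, -0.169); φ = arcsin(p_z) ≈ -9.70°, λ = atan2(p_y, p_x) ≈ 33.50°.

≈ (10°S, 34°E)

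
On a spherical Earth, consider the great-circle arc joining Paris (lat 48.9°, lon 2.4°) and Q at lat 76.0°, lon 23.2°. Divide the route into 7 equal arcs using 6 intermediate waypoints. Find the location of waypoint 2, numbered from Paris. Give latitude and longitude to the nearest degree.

Convert each endpoint to a unit vector on the sphere (x = cos φ cos λ, y = cos φ sin λ, z = sin φ).
The central angle between the endpoints is δ = arccos(p₁·p₂) ≈ 0.495 rad (28.4°).
Interpolate at f = 2/7 with slerp weights a = sin((1−f)δ)/sin δ ≈ 0.729, b = sin(fδ)/sin δ ≈ 0.297.
p = a·p₁ + b·p₂ ≈ (0.545, 0.048, 0.837); φ = arcsin(p_z) ≈ 56.85°, λ = atan2(p_y, p_x) ≈ 5.07°.

≈ lat 57°, lon 5°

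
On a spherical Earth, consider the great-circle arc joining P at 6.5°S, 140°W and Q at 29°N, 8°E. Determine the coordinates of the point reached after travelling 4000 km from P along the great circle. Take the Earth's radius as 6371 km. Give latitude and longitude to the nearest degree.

Convert each endpoint to a unit vector on the sphere (x = cos φ cos λ, y = cos φ sin λ, z = sin φ).
The central angle between the endpoints is δ = arccos(p₁·p₂) ≈ 2.485 rad (142.4°). The total great-circle distance is δ·R ≈ 2.485 × 6371 ≈ 15829 km, so the target fraction is f = 4000/15829 ≈ 0.253.
Interpolate at f ≈ 0.253 with slerp weights a = sin((1−f)δ)/sin δ ≈ 1.571, b = sin(fδ)/sin δ ≈ 0.962.
p = a·p₁ + b·p₂ ≈ (-0.363, -0.886, 0.288); φ = arcsin(p_z) ≈ 16.77°, λ = atan2(p_y, p_x) ≈ -112.25°.

≈ 17°N, 112°W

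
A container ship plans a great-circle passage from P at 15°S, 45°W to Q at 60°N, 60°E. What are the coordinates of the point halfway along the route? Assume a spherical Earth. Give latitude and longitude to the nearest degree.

From cos δ = sin φ₁ sin φ₂ + cos φ₁ cos φ₂ cos Δλ, the central angle is δ ≈ 1.927 rad (110.4°).
Interpolate at f = 1/2 with slerp weights a = sin((1−f)δ)/sin δ ≈ 0.876, b = sin(fδ)/sin δ ≈ 0.876.
p = a·p₁ + b·p₂ ≈ (0.818, -0.219, 0.532); φ = arcsin(p_z) ≈ 32.15°, λ = atan2(p_y, p_x) ≈ -15.00°.

≈ 32°N, 15°W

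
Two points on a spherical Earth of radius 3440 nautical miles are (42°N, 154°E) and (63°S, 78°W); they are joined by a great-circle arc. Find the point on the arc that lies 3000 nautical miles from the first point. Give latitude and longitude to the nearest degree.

The haversine formula gives a central angle δ ≈ 2.505 rad (143.5°) between the endpoints. The total great-circle distance is δ·R ≈ 2.505 × 3440 ≈ 8616 nmi, so the target fraction is f = 3000/8616 ≈ 0.348.
Interpolate at f ≈ 0.348 with slerp weights a = sin((1−f)δ)/sin δ ≈ 1.678, b = sin(fδ)/sin δ ≈ 1.287.
p = a·p₁ + b·p₂ ≈ (-0.999, -0.025, -0.024); φ = arcsin(p_z) ≈ -1.38°, λ = atan2(p_y, p_x) ≈ -178.57°.

≈ (1°S, 179°W)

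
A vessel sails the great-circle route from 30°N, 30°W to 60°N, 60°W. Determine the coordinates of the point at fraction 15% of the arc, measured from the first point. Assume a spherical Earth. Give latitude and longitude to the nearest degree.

≈ 35°N, 33°W

Write both endpoints as unit vectors p₁, p₂ with components (cos φ cos λ, cos φ sin λ, sin φ).
The central angle between the endpoints is δ = arccos(p₁·p₂) ≈ 0.630 rad (36.1°).
Interpolate at f = 0.15 with slerp weights a = sin((1−f)δ)/sin δ ≈ 0.866, b = sin(fδ)/sin δ ≈ 0.160.
p = a·p₁ + b·p₂ ≈ (0.690, -0.444, 0.572); φ = arcsin(p_z) ≈ 34.87°, λ = atan2(p_y, p_x) ≈ -32.80°.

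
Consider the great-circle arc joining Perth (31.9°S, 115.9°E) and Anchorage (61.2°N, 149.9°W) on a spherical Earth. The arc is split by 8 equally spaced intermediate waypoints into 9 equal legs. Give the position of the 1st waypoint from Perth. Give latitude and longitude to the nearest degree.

Write both endpoints as unit vectors p₁, p₂ with components (cos φ cos λ, cos φ sin λ, sin φ).
The central angle between the endpoints is δ = arccos(p₁·p₂) ≈ 2.086 rad (119.5°).
Interpolate at f = 1/9 with slerp weights a = sin((1−f)δ)/sin δ ≈ 1.103, b = sin(fδ)/sin δ ≈ 0.264.
p = a·p₁ + b·p₂ ≈ (-0.519, 0.779, -0.352); φ = arcsin(p_z) ≈ -20.59°, λ = atan2(p_y, p_x) ≈ 123.69°.

≈ 21°S, 124°E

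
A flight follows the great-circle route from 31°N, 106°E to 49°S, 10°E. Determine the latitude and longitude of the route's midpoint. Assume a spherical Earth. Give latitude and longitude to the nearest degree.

≈ 13°S, 66°E

Convert each endpoint to a unit vector on the sphere (x = cos φ cos λ, y = cos φ sin λ, z = sin φ).
The central angle between the endpoints is δ = arccos(p₁·p₂) ≈ 2.035 rad (116.6°).
Interpolate at f = 1/2 with slerp weights a = sin((1−f)δ)/sin δ ≈ 0.951, b = sin(fδ)/sin δ ≈ 0.951.
p = a·p₁ + b·p₂ ≈ (0.390, 0.892, -0.228); φ = arcsin(p_z) ≈ -13.18°, λ = atan2(p_y, p_x) ≈ 66.40°.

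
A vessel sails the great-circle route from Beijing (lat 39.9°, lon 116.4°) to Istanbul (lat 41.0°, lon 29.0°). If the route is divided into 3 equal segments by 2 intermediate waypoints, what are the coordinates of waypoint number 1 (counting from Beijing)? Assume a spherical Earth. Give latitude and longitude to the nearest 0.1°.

Convert each endpoint to a unit vector on the sphere (x = cos φ cos λ, y = cos φ sin λ, z = sin φ).
The central angle between the endpoints is δ = arccos(p₁·p₂) ≈ 1.107 rad (63.4°).
Interpolate at f = 1/3 with slerp weights a = sin((1−f)δ)/sin δ ≈ 0.752, b = sin(fδ)/sin δ ≈ 0.403.
p = a·p₁ + b·p₂ ≈ (0.010, 0.665, 0.747); φ = arcsin(p_z) ≈ 48.35°, λ = atan2(p_y, p_x) ≈ 89.17°.

≈ lat 48.3°, lon 89.2°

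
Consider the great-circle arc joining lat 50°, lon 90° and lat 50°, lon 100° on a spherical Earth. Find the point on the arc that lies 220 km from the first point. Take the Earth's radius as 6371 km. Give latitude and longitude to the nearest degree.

From cos δ = sin φ₁ sin φ₂ + cos φ₁ cos φ₂ cos Δλ, the central angle is δ ≈ 0.112 rad (6.4°). The total great-circle distance is δ·R ≈ 0.112 × 6371 ≈ 714 km, so the target fraction is f = 220/714 ≈ 0.308.
Interpolate at f ≈ 0.308 with slerp weights a = sin((1−f)δ)/sin δ ≈ 0.693, b = sin(fδ)/sin δ ≈ 0.309.
p = a·p₁ + b·p₂ ≈ (-0.034, 0.641, 0.767); φ = arcsin(p_z) ≈ 50.09°, λ = atan2(p_y, p_x) ≈ 93.08°.

≈ lat 50°, lon 93°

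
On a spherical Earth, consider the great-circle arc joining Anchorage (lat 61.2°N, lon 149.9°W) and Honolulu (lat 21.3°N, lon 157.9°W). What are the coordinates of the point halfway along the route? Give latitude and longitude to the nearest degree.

≈ lat 41°N, lon 155°W

Convert each endpoint to a unit vector on the sphere (x = cos φ cos λ, y = cos φ sin λ, z = sin φ).
The central angle between the endpoints is δ = arccos(p₁·p₂) ≈ 0.703 rad (40.3°).
Interpolate at f = 1/2 with slerp weights a = sin((1−f)δ)/sin δ ≈ 0.533, b = sin(fδ)/sin δ ≈ 0.533.
p = a·p₁ + b·p₂ ≈ (-0.682, -0.315, 0.660); φ = arcsin(p_z) ≈ 41.31°, λ = atan2(p_y, p_x) ≈ -155.18°.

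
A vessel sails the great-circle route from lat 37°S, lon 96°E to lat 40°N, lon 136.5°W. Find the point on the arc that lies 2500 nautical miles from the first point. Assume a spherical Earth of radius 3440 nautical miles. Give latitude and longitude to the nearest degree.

≈ lat 15°S, lon 136°E

Convert each endpoint to a unit vector on the sphere (x = cos φ cos λ, y = cos φ sin λ, z = sin φ).
The central angle between the endpoints is δ = arccos(p₁·p₂) ≈ 2.433 rad (139.4°). The total great-circle distance is δ·R ≈ 2.433 × 3440 ≈ 8369 nmi, so the target fraction is f = 2500/8369 ≈ 0.299.
Interpolate at f ≈ 0.299 with slerp weights a = sin((1−f)δ)/sin δ ≈ 1.523, b = sin(fδ)/sin δ ≈ 1.021.
p = a·p₁ + b·p₂ ≈ (-0.694, 0.671, -0.260); φ = arcsin(p_z) ≈ -15.07°, λ = atan2(p_y, p_x) ≈ 135.99°.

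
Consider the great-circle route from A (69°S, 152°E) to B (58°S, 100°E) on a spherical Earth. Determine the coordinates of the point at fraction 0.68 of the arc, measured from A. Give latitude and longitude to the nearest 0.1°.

Convert each endpoint to a unit vector on the sphere (x = cos φ cos λ, y = cos φ sin λ, z = sin φ).
The central angle between the endpoints is δ = arccos(p₁·p₂) ≈ 0.431 rad (24.7°).
Interpolate at f = 0.68 with slerp weights a = sin((1−f)δ)/sin δ ≈ 0.329, b = sin(fδ)/sin δ ≈ 0.692.
p = a·p₁ + b·p₂ ≈ (-0.168, 0.416, -0.894); φ = arcsin(p_z) ≈ -63.33°, λ = atan2(p_y, p_x) ≈ 111.95°.

≈ (63.3°S, 112.0°E)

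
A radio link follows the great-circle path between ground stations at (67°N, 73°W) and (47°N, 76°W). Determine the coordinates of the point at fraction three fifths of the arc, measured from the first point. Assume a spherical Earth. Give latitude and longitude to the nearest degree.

Convert each endpoint to a unit vector on the sphere (x = cos φ cos λ, y = cos φ sin λ, z = sin φ).
The central angle between the endpoints is δ = arccos(p₁·p₂) ≈ 0.350 rad (20.1°).
Interpolate at f = 3/5 with slerp weights a = sin((1−f)δ)/sin δ ≈ 0.407, b = sin(fδ)/sin δ ≈ 0.608.
p = a·p₁ + b·p₂ ≈ (0.147, -0.554, 0.819); φ = arcsin(p_z) ≈ 55.01°, λ = atan2(p_y, p_x) ≈ -75.17°.

≈ (55°N, 75°W)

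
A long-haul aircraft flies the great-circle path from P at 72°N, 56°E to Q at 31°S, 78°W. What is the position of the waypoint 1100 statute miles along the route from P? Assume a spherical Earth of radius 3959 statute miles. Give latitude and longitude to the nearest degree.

≈ 74°N, 0°E

Convert each endpoint to a unit vector on the sphere (x = cos φ cos λ, y = cos φ sin λ, z = sin φ).
The central angle between the endpoints is δ = arccos(p₁·p₂) ≈ 2.310 rad (132.4°). The total great-circle distance is δ·R ≈ 2.310 × 3959 ≈ 9146 mi, so the target fraction is f = 1100/9146 ≈ 0.120.
Interpolate at f ≈ 0.120 with slerp weights a = sin((1−f)δ)/sin δ ≈ 1.212, b = sin(fδ)/sin δ ≈ 0.371.
p = a·p₁ + b·p₂ ≈ (0.276, -0.001, 0.961); φ = arcsin(p_z) ≈ 74.00°, λ = atan2(p_y, p_x) ≈ -0.17°.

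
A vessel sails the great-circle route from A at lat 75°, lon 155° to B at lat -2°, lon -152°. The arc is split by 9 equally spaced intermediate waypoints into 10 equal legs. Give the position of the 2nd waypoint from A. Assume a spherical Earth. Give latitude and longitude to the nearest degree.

Convert each endpoint to a unit vector on the sphere (x = cos φ cos λ, y = cos φ sin λ, z = sin φ).
The central angle between the endpoints is δ = arccos(p₁·p₂) ≈ 1.449 rad (83.0°).
Interpolate at f = 2/10 with slerp weights a = sin((1−f)δ)/sin δ ≈ 0.923, b = sin(fδ)/sin δ ≈ 0.288.
p = a·p₁ + b·p₂ ≈ (-0.471, -0.034, 0.882); φ = arcsin(p_z) ≈ 61.85°, λ = atan2(p_y, p_x) ≈ -175.86°.

≈ lat 62°, lon -176°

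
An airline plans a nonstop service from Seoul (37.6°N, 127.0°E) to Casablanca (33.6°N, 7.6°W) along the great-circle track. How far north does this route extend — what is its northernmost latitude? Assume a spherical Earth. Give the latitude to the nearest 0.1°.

The great circle lies in the plane with unit normal n̂ = (p₁ × p₂)/|p₁ × p₂|.
Here n̂_z ≈ -0.474; the vertex latitude is φ_max = arccos|n̂_z| ≈ 61.7°.
Check via Clairaut: cos φ_max = |cos φ₁| · sin C = cos(37.6°)·sin(36.7°) ≈ 0.474, again giving ≈ 61.7°.

≈ 61.7°N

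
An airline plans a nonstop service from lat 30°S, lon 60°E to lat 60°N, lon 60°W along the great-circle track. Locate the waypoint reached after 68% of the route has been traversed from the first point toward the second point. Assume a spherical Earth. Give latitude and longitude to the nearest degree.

≈ lat 44°N, lon 7°E

Write both endpoints as unit vectors p₁, p₂ with components (cos φ cos λ, cos φ sin λ, sin φ).
The central angle between the endpoints is δ = arccos(p₁·p₂) ≈ 2.278 rad (130.5°).
Interpolate at f = 0.68 with slerp weights a = sin((1−f)δ)/sin δ ≈ 0.876, b = sin(fδ)/sin δ ≈ 1.315.
p = a·p₁ + b·p₂ ≈ (0.708, 0.088, 0.701); φ = arcsin(p_z) ≈ 44.49°, λ = atan2(p_y, p_x) ≈ 7.05°.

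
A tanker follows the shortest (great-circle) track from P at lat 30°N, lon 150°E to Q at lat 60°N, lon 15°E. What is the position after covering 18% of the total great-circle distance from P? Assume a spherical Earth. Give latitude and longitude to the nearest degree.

Write both endpoints as unit vectors p₁, p₂ with components (cos φ cos λ, cos φ sin λ, sin φ).
The central angle between the endpoints is δ = arccos(p₁·p₂) ≈ 1.444 rad (82.7°).
Interpolate at f = 0.18 with slerp weights a = sin((1−f)δ)/sin δ ≈ 0.934, b = sin(fδ)/sin δ ≈ 0.259.
p = a·p₁ + b·p₂ ≈ (-0.575, 0.438, 0.691); φ = arcsin(p_z) ≈ 43.72°, λ = atan2(p_y, p_x) ≈ 142.72°.

≈ lat 44°N, lon 143°E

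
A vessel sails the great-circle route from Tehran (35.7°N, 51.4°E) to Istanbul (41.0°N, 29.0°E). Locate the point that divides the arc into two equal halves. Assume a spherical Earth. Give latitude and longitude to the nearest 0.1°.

≈ 38.9°N, 40.6°E

Write both endpoints as unit vectors p₁, p₂ with components (cos φ cos λ, cos φ sin λ, sin φ).
The central angle between the endpoints is δ = arccos(p₁·p₂) ≈ 0.319 rad (18.3°).
Interpolate at f = 1/2 with slerp weights a = sin((1−f)δ)/sin δ ≈ 0.506, b = sin(fδ)/sin δ ≈ 0.506.
p = a·p₁ + b·p₂ ≈ (0.591, 0.507, 0.628); φ = arcsin(p_z) ≈ 38.89°, λ = atan2(p_y, p_x) ≈ 40.62°.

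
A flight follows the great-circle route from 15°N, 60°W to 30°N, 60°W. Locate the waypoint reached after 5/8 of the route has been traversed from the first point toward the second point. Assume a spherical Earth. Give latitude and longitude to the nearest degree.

≈ 24°N, 60°W

Write both endpoints as unit vectors p₁, p₂ with components (cos φ cos λ, cos φ sin λ, sin φ).
The central angle between the endpoints is δ = arccos(p₁·p₂) ≈ 0.262 rad (15.0°).
Interpolate at f = 5/8 with slerp weights a = sin((1−f)δ)/sin δ ≈ 0.379, b = sin(fδ)/sin δ ≈ 0.629.
p = a·p₁ + b·p₂ ≈ (0.455, -0.789, 0.413); φ = arcsin(p_z) ≈ 24.37°, λ = atan2(p_y, p_x) ≈ -60.00°.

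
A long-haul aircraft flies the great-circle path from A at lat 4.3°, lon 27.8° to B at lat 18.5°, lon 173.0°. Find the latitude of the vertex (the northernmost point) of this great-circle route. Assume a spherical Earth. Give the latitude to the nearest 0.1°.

The great circle lies in the plane with unit normal n̂ = (p₁ × p₂)/|p₁ × p₂|.
Here n̂_z ≈ +0.820; the vertex latitude is φ_max = arccos|n̂_z| ≈ 34.9°.
Check via Clairaut: cos φ_max = |cos φ₁| · sin C = cos(4.3°)·sin(55.3°) ≈ 0.820, again giving ≈ 34.9°.

≈ 34.9°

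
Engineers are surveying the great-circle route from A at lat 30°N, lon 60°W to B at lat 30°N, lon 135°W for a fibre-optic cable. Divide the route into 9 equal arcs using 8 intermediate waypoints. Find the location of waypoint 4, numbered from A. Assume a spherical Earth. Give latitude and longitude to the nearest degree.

≈ lat 36°N, lon 93°W

Convert each endpoint to a unit vector on the sphere (x = cos φ cos λ, y = cos φ sin λ, z = sin φ).
The central angle between the endpoints is δ = arccos(p₁·p₂) ≈ 1.111 rad (63.6°).
Interpolate at f = 4/9 with slerp weights a = sin((1−f)δ)/sin δ ≈ 0.646, b = sin(fδ)/sin δ ≈ 0.529.
p = a·p₁ + b·p₂ ≈ (-0.044, -0.808, 0.587); φ = arcsin(p_z) ≈ 35.97°, λ = atan2(p_y, p_x) ≈ -93.13°.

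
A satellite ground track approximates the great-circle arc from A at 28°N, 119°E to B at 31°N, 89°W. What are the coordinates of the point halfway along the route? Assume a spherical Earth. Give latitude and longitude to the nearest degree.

≈ 67°N, 168°W

The haversine formula gives a central angle δ ≈ 2.011 rad (115.2°) between the endpoints.
Interpolate at f = 1/2 with slerp weights a = sin((1−f)δ)/sin δ ≈ 0.934, b = sin(fδ)/sin δ ≈ 0.934.
p = a·p₁ + b·p₂ ≈ (-0.386, -0.079, 0.919); φ = arcsin(p_z) ≈ 66.81°, λ = atan2(p_y, p_x) ≈ -168.40°.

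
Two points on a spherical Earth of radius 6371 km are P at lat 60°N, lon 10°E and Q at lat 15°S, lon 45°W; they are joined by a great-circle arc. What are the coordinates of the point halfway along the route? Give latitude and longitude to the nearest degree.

≈ lat 25°N, lon 27°W

From cos δ = sin φ₁ sin φ₂ + cos φ₁ cos φ₂ cos Δλ, the central angle is δ ≈ 1.518 rad (87.0°).
Interpolate at f = 1/2 with slerp weights a = sin((1−f)δ)/sin δ ≈ 0.689, b = sin(fδ)/sin δ ≈ 0.689.
p = a·p₁ + b·p₂ ≈ (0.810, -0.411, 0.418); φ = arcsin(p_z) ≈ 24.74°, λ = atan2(p_y, p_x) ≈ -26.89°.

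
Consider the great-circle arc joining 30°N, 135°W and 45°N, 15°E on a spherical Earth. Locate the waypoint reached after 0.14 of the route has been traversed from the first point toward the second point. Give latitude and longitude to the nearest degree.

Write both endpoints as unit vectors p₁, p₂ with components (cos φ cos λ, cos φ sin λ, sin φ).
The central angle between the endpoints is δ = arccos(p₁·p₂) ≈ 1.749 rad (100.2°).
Interpolate at f = 0.14 with slerp weights a = sin((1−f)δ)/sin δ ≈ 1.014, b = sin(fδ)/sin δ ≈ 0.246.
p = a·p₁ + b·p₂ ≈ (-0.453, -0.576, 0.681); φ = arcsin(p_z) ≈ 42.92°, λ = atan2(p_y, p_x) ≈ -128.17°.

≈ 43°N, 128°W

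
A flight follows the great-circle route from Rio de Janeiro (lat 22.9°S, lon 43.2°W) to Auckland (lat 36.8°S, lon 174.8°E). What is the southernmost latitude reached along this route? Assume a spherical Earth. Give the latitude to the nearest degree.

≈ 61°S

The great circle lies in the plane with unit normal n̂ = (p₁ × p₂)/|p₁ × p₂|.
Here n̂_z ≈ -0.484; the vertex latitude is φ_max = arccos|n̂_z| ≈ 61.0°.
Check via Clairaut: cos φ_max = |cos φ₁| · sin C = cos(22.9°)·sin(148.3°) ≈ 0.484, again giving ≈ 61.0°.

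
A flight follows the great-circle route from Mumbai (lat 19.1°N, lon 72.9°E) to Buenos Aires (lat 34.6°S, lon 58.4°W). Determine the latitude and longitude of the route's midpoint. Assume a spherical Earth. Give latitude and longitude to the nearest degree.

The haversine formula gives a central angle δ ≈ 2.345 rad (134.4°) between the endpoints.
Interpolate at f = 1/2 with slerp weights a = sin((1−f)δ)/sin δ ≈ 1.289, b = sin(fδ)/sin δ ≈ 1.289.
p = a·p₁ + b·p₂ ≈ (0.914, 0.261, -0.310); φ = arcsin(p_z) ≈ -18.07°, λ = atan2(p_y, p_x) ≈ 15.91°.

≈ lat 18°S, lon 16°E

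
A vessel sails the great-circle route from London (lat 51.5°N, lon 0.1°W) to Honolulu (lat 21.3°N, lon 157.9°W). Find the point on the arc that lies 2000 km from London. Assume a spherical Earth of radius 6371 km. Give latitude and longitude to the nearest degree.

≈ lat 67°N, lon 17°W

From cos δ = sin φ₁ sin φ₂ + cos φ₁ cos φ₂ cos Δλ, the central angle is δ ≈ 1.826 rad (104.6°). The total great-circle distance is δ·R ≈ 1.826 × 6371 ≈ 11635 km, so the target fraction is f = 2000/11635 ≈ 0.172.
Interpolate at f ≈ 0.172 with slerp weights a = sin((1−f)δ)/sin δ ≈ 1.032, b = sin(fδ)/sin δ ≈ 0.319.
p = a·p₁ + b·p₂ ≈ (0.367, -0.113, 0.923); φ = arcsin(p_z) ≈ 67.43°, λ = atan2(p_y, p_x) ≈ -17.12°.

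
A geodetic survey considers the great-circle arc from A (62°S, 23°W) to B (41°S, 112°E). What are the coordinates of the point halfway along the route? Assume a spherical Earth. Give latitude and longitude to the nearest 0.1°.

Convert each endpoint to a unit vector on the sphere (x = cos φ cos λ, y = cos φ sin λ, z = sin φ).
The central angle between the endpoints is δ = arccos(p₁·p₂) ≈ 1.236 rad (70.8°).
Interpolate at f = 1/2 with slerp weights a = sin((1−f)δ)/sin δ ≈ 0.613, b = sin(fδ)/sin δ ≈ 0.613.
p = a·p₁ + b·p₂ ≈ (0.092, 0.317, -0.944); φ = arcsin(p_z) ≈ -70.75°, λ = atan2(p_y, p_x) ≈ 73.86°.

≈ (70.7°S, 73.9°E)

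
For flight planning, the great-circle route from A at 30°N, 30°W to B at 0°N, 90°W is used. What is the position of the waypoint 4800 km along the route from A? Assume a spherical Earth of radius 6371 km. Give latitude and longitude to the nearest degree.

≈ 12°N, 72°W

The haversine formula gives a central angle δ ≈ 1.123 rad (64.3°) between the endpoints. The total great-circle distance is δ·R ≈ 1.123 × 6371 ≈ 7154 km, so the target fraction is f = 4800/7154 ≈ 0.671.
Interpolate at f ≈ 0.671 with slerp weights a = sin((1−f)δ)/sin δ ≈ 0.401, b = sin(fδ)/sin δ ≈ 0.759.
p = a·p₁ + b·p₂ ≈ (0.301, -0.932, 0.200); φ = arcsin(p_z) ≈ 11.56°, λ = atan2(p_y, p_x) ≈ -72.14°.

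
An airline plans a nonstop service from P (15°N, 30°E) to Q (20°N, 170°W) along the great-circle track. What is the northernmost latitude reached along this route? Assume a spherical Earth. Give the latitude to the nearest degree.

The great circle lies in the plane with unit normal n̂ = (p₁ × p₂)/|p₁ × p₂|.
Here n̂_z ≈ +0.482; the vertex latitude is φ_max = arccos|n̂_z| ≈ 61.2°.
Check via Clairaut: cos φ_max = |cos φ₁| · sin C = cos(15.0°)·sin(29.9°) ≈ 0.482, again giving ≈ 61.2°.

≈ 61°N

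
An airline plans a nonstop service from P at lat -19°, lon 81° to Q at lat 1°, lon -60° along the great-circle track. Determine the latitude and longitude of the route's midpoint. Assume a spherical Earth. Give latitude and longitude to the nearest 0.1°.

Write both endpoints as unit vectors p₁, p₂ with components (cos φ cos λ, cos φ sin λ, sin φ).
The central angle between the endpoints is δ = arccos(p₁·p₂) ≈ 2.404 rad (137.8°).
Interpolate at f = 1/2 with slerp weights a = sin((1−f)δ)/sin δ ≈ 1.388, b = sin(fδ)/sin δ ≈ 1.388.
p = a·p₁ + b·p₂ ≈ (0.899, 0.094, -0.428); φ = arcsin(p_z) ≈ -25.31°, λ = atan2(p_y, p_x) ≈ 5.99°.

≈ lat -25.3°, lon 6.0°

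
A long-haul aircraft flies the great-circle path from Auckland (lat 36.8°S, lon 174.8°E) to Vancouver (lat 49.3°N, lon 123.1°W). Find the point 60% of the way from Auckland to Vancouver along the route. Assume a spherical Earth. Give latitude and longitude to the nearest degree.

The haversine formula gives a central angle δ ≈ 1.782 rad (102.1°) between the endpoints.
Interpolate at f = 0.60 with slerp weights a = sin((1−f)δ)/sin δ ≈ 0.669, b = sin(fδ)/sin δ ≈ 0.897.
p = a·p₁ + b·p₂ ≈ (-0.853, -0.441, 0.279); φ = arcsin(p_z) ≈ 16.21°, λ = atan2(p_y, p_x) ≈ -152.64°.

≈ lat 16°N, lon 153°W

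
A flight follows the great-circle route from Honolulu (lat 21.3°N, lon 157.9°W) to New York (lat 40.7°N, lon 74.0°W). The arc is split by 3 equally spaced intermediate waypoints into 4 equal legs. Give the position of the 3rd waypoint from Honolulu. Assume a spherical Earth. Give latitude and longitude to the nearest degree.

Convert each endpoint to a unit vector on the sphere (x = cos φ cos λ, y = cos φ sin λ, z = sin φ).
The central angle between the endpoints is δ = arccos(p₁·p₂) ≈ 1.254 rad (71.8°).
Interpolate at f = 3/4 with slerp weights a = sin((1−f)δ)/sin δ ≈ 0.324, b = sin(fδ)/sin δ ≈ 0.850.
p = a·p₁ + b·p₂ ≈ (-0.102, -0.733, 0.672); φ = arcsin(p_z) ≈ 42.24°, λ = atan2(p_y, p_x) ≈ -97.95°.

≈ lat 42°N, lon 98°W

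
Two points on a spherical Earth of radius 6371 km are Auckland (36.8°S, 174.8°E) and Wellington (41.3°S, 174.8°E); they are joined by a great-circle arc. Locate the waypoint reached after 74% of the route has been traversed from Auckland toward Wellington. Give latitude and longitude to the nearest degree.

From cos δ = sin φ₁ sin φ₂ + cos φ₁ cos φ₂ cos Δλ, the central angle is δ ≈ 0.079 rad (4.5°).
Interpolate at f = 0.74 with slerp weights a = sin((1−f)δ)/sin δ ≈ 0.260, b = sin(fδ)/sin δ ≈ 0.740.
p = a·p₁ + b·p₂ ≈ (-0.761, 0.069, -0.645); φ = arcsin(p_z) ≈ -40.13°, λ = atan2(p_y, p_x) ≈ 174.80°.

≈ 40°S, 175°E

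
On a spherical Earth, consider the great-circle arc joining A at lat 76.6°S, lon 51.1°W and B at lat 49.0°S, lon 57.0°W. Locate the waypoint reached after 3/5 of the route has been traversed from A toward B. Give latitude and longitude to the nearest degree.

≈ lat 60°S, lon 56°W

The haversine formula gives a central angle δ ≈ 0.483 rad (27.7°) between the endpoints.
Interpolate at f = 3/5 with slerp weights a = sin((1−f)δ)/sin δ ≈ 0.413, b = sin(fδ)/sin δ ≈ 0.615.
p = a·p₁ + b·p₂ ≈ (0.280, -0.413, -0.867); φ = arcsin(p_z) ≈ -60.06°, λ = atan2(p_y, p_x) ≈ -55.87°.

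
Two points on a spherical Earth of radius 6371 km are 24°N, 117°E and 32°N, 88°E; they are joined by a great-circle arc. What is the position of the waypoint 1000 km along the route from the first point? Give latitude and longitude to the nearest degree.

From cos δ = sin φ₁ sin φ₂ + cos φ₁ cos φ₂ cos Δλ, the central angle is δ ≈ 0.467 rad (26.7°). The total great-circle distance is δ·R ≈ 0.467 × 6371 ≈ 2972 km, so the target fraction is f = 1000/2972 ≈ 0.336.
Interpolate at f ≈ 0.336 with slerp weights a = sin((1−f)δ)/sin δ ≈ 0.677, b = sin(fδ)/sin δ ≈ 0.348.
p = a·p₁ + b·p₂ ≈ (-0.271, 0.846, 0.460); φ = arcsin(p_z) ≈ 27.36°, λ = atan2(p_y, p_x) ≈ 107.74°.

≈ 27°N, 108°E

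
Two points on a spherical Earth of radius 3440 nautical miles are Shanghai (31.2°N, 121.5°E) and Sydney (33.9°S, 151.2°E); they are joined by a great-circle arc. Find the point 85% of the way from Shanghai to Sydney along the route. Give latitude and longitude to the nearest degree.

≈ (24°S, 146°E)

Convert each endpoint to a unit vector on the sphere (x = cos φ cos λ, y = cos φ sin λ, z = sin φ).
The central angle between the endpoints is δ = arccos(p₁·p₂) ≈ 1.237 rad (70.9°).
Interpolate at f = 0.85 with slerp weights a = sin((1−f)δ)/sin δ ≈ 0.195, b = sin(fδ)/sin δ ≈ 0.919.
p = a·p₁ + b·p₂ ≈ (-0.756, 0.510, -0.411); φ = arcsin(p_z) ≈ -24.29°, λ = atan2(p_y, p_x) ≈ 145.99°.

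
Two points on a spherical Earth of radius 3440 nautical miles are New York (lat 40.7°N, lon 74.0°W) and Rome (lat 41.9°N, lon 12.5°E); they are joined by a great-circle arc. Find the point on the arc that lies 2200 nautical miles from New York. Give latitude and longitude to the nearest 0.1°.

Write both endpoints as unit vectors p₁, p₂ with components (cos φ cos λ, cos φ sin λ, sin φ).
The central angle between the endpoints is δ = arccos(p₁·p₂) ≈ 1.082 rad (62.0°). The total great-circle distance is δ·R ≈ 1.082 × 3440 ≈ 3721 nmi, so the target fraction is f = 2200/3721 ≈ 0.591.
Interpolate at f ≈ 0.591 with slerp weights a = sin((1−f)δ)/sin δ ≈ 0.485, b = sin(fδ)/sin δ ≈ 0.676.
p = a·p₁ + b·p₂ ≈ (0.593, -0.244, 0.768); φ = arcsin(p_z) ≈ 50.14°, λ = atan2(p_y, p_x) ≈ -22.40°.

≈ lat 50.1°N, lon 22.4°W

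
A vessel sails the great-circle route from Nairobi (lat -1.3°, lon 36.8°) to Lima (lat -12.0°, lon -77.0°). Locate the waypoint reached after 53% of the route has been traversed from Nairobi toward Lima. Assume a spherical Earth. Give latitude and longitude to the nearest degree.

From cos δ = sin φ₁ sin φ₂ + cos φ₁ cos φ₂ cos Δλ, the central angle is δ ≈ 1.971 rad (112.9°).
Interpolate at f = 0.53 with slerp weights a = sin((1−f)δ)/sin δ ≈ 0.868, b = sin(fδ)/sin δ ≈ 0.939.
p = a·p₁ + b·p₂ ≈ (0.902, -0.375, -0.215); φ = arcsin(p_z) ≈ -12.41°, λ = atan2(p_y, p_x) ≈ -22.59°.

≈ lat -12°, lon -23°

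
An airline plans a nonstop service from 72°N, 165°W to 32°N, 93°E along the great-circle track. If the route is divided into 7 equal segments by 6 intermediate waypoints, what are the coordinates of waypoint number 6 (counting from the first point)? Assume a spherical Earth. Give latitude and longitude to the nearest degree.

Write both endpoints as unit vectors p₁, p₂ with components (cos φ cos λ, cos φ sin λ, sin φ).
The central angle between the endpoints is δ = arccos(p₁·p₂) ≈ 1.105 rad (63.3°).
Interpolate at f = 6/7 with slerp weights a = sin((1−f)δ)/sin δ ≈ 0.176, b = sin(fδ)/sin δ ≈ 0.909.
p = a·p₁ + b·p₂ ≈ (-0.093, 0.755, 0.649); φ = arcsin(p_z) ≈ 40.45°, λ = atan2(p_y, p_x) ≈ 97.01°.

≈ 40°N, 97°E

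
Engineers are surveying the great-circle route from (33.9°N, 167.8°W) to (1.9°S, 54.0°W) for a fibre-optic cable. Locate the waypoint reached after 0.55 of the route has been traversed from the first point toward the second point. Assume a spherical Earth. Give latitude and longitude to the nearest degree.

Convert each endpoint to a unit vector on the sphere (x = cos φ cos λ, y = cos φ sin λ, z = sin φ).
The central angle between the endpoints is δ = arccos(p₁·p₂) ≈ 1.932 rad (110.7°).
Interpolate at f = 0.55 with slerp weights a = sin((1−f)δ)/sin δ ≈ 0.817, b = sin(fδ)/sin δ ≈ 0.934.
p = a·p₁ + b·p₂ ≈ (-0.114, -0.898, 0.424); φ = arcsin(p_z) ≈ 25.12°, λ = atan2(p_y, p_x) ≈ -97.22°.

≈ (25°N, 97°W)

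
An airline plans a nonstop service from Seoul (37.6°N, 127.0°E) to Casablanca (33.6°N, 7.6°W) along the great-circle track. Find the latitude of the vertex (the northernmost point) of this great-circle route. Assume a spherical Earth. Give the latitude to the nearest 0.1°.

≈ 61.7°N

The great circle lies in the plane with unit normal n̂ = (p₁ × p₂)/|p₁ × p₂|.
Here n̂_z ≈ -0.474; the vertex latitude is φ_max = arccos|n̂_z| ≈ 61.7°.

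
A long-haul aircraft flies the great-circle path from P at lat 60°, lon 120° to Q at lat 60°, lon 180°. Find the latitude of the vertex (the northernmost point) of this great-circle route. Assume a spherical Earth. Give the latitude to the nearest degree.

The great circle lies in the plane with unit normal n̂ = (p₁ × p₂)/|p₁ × p₂|.
Here n̂_z ≈ +0.447; the vertex latitude is φ_max = arccos|n̂_z| ≈ 63.4°.
Check via Clairaut: cos φ_max = |cos φ₁| · sin C = cos(60.0°)·sin(63.4°) ≈ 0.447, again giving ≈ 63.4°.

≈ 63°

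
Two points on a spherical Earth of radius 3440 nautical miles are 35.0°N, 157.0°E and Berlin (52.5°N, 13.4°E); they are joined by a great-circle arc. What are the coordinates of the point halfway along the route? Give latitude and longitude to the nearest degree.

≈ 70°N, 109°E

The haversine formula gives a central angle δ ≈ 1.517 rad (86.9°) between the endpoints.
Interpolate at f = 1/2 with slerp weights a = sin((1−f)δ)/sin δ ≈ 0.689, b = sin(fδ)/sin δ ≈ 0.689.
p = a·p₁ + b·p₂ ≈ (-0.111, 0.318, 0.942); φ = arcsin(p_z) ≈ 70.33°, λ = atan2(p_y, p_x) ≈ 109.34°.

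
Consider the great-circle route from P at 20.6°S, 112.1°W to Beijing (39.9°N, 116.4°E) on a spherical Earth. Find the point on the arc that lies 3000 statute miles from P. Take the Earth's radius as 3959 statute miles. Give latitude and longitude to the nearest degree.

≈ 7°N, 146°W

From cos δ = sin φ₁ sin φ₂ + cos φ₁ cos φ₂ cos Δλ, the central angle is δ ≈ 2.348 rad (134.5°). The total great-circle distance is δ·R ≈ 2.348 × 3959 ≈ 9297 mi, so the target fraction is f = 3000/9297 ≈ 0.323.
Interpolate at f ≈ 0.323 with slerp weights a = sin((1−f)δ)/sin δ ≈ 1.403, b = sin(fδ)/sin δ ≈ 0.964.
p = a·p₁ + b·p₂ ≈ (-0.823, -0.554, 0.125); φ = arcsin(p_z) ≈ 7.18°, λ = atan2(p_y, p_x) ≈ -146.05°.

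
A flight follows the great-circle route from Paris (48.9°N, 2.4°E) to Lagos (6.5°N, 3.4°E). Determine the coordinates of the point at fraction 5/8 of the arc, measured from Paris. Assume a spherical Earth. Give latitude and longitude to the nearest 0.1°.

≈ (22.4°N, 3.1°E)

Write both endpoints as unit vectors p₁, p₂ with components (cos φ cos λ, cos φ sin λ, sin φ).
The central angle between the endpoints is δ = arccos(p₁·p₂) ≈ 0.740 rad (42.4°).
Interpolate at f = 5/8 with slerp weights a = sin((1−f)δ)/sin δ ≈ 0.406, b = sin(fδ)/sin δ ≈ 0.662.
p = a·p₁ + b·p₂ ≈ (0.923, 0.050, 0.381); φ = arcsin(p_z) ≈ 22.40°, λ = atan2(p_y, p_x) ≈ 3.11°.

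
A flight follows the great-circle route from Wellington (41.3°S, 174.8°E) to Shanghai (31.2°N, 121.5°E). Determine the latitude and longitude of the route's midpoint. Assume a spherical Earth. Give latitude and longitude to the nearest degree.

The haversine formula gives a central angle δ ≈ 1.529 rad (87.6°) between the endpoints.
Interpolate at f = 1/2 with slerp weights a = sin((1−f)δ)/sin δ ≈ 0.693, b = sin(fδ)/sin δ ≈ 0.693.
p = a·p₁ + b·p₂ ≈ (-0.828, 0.552, -0.098); φ = arcsin(p_z) ≈ -5.64°, λ = atan2(p_y, p_x) ≈ 146.29°.

≈ 6°S, 146°E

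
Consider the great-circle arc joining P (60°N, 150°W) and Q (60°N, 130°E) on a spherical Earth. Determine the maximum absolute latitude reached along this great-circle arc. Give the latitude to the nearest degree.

The great circle lies in the plane with unit normal n̂ = (p₁ × p₂)/|p₁ × p₂|.
Here n̂_z ≈ -0.404; the vertex latitude is φ_max = arccos|n̂_z| ≈ 66.1°.

≈ 66°N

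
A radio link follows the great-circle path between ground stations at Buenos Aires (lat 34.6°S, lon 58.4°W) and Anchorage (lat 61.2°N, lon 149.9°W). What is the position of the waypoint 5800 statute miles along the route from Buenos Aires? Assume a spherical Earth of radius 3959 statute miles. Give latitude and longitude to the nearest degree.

Convert each endpoint to a unit vector on the sphere (x = cos φ cos λ, y = cos φ sin λ, z = sin φ).
The central angle between the endpoints is δ = arccos(p₁·p₂) ≈ 2.104 rad (120.5°). The total great-circle distance is δ·R ≈ 2.104 × 3959 ≈ 8328 mi, so the target fraction is f = 5800/8328 ≈ 0.696.
Interpolate at f ≈ 0.696 with slerp weights a = sin((1−f)δ)/sin δ ≈ 0.692, b = sin(fδ)/sin δ ≈ 1.154.
p = a·p₁ + b·p₂ ≈ (-0.183, -0.764, 0.619); φ = arcsin(p_z) ≈ 38.22°, λ = atan2(p_y, p_x) ≈ -103.45°.

≈ lat 38°N, lon 103°W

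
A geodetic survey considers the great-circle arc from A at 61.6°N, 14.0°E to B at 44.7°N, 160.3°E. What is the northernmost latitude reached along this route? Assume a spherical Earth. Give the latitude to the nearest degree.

The great circle lies in the plane with unit normal n̂ = (p₁ × p₂)/|p₁ × p₂|.
Here n̂_z ≈ +0.199; the vertex latitude is φ_max = arccos|n̂_z| ≈ 78.5°.
Check via Clairaut: cos φ_max = |cos φ₁| · sin C = cos(61.6°)·sin(24.8°) ≈ 0.199, again giving ≈ 78.5°.

≈ 79°N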